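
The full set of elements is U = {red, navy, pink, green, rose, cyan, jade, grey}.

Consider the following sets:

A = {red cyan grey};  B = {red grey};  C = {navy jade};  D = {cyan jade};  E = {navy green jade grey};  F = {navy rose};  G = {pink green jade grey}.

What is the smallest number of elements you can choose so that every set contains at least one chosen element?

The 3 elements {red, navy, jade} hit every set.
The sets B, D, F are pairwise disjoint, so any hitting set needs a separate element for each — at least 3. Hence 3 is optimal.

3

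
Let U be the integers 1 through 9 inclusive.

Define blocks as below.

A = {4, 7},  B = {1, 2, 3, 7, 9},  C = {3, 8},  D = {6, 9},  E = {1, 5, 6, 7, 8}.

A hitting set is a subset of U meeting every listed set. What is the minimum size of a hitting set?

The 3 points {3, 7, 9} hit every block.
The blocks A, C, D are pairwise disjoint, so any hitting set needs a separate point for each — at least 3. Hence 3 is optimal.

3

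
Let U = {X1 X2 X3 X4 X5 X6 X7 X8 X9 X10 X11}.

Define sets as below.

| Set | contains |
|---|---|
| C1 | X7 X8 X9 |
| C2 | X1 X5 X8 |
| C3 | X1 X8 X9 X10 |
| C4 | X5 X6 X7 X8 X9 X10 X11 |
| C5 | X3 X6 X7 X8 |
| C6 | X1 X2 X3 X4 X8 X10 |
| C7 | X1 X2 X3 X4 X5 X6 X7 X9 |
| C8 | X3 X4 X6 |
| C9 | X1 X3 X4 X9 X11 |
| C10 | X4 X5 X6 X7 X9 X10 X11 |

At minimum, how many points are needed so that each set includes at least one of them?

Take H = {X4, X8}. Each listed set contains at least one of these, so H is a hitting set of size 2.
The sets C2, C8 are pairwise disjoint, so any hitting set needs a separate point for each — at least 2. Hence 2 is optimal.

2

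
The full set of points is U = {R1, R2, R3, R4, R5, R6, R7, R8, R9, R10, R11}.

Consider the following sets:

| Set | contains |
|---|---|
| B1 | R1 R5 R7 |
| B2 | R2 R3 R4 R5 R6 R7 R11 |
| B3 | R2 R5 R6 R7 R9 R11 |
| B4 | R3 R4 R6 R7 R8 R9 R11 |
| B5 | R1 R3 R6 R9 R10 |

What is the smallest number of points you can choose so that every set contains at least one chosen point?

2

The 2 points {R6, R7} hit every set.
No single point lies in every set, so at least 2 are needed and 2 is optimal.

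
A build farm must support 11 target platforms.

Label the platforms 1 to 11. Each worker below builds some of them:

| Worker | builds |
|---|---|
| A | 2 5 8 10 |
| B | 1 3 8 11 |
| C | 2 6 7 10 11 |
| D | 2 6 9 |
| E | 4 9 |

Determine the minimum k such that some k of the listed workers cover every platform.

4

A and B and C and E together: A ∪ B ∪ C ∪ E = {1, 2, 3, 4, 5, 6, 7, 8, 9, 10, 11} — every platform is covered.
Only A contains 5, so A is forced; the remaining 7 platforms need at least 3 more workers (each remaining worker adds at most 3) — so at least 4 workers are needed, and 4 is optimal.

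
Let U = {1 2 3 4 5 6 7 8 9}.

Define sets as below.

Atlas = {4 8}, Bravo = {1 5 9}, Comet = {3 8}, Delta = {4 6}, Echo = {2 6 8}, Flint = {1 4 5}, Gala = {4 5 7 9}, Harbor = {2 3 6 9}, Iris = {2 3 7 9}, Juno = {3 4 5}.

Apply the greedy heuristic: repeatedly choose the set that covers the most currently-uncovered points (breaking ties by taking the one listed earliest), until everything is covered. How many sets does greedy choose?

4

Greedy: pick Gala (covers 4 new) → pick Echo (covers 3 new) → pick Bravo (covers 1 new) → pick Comet (covers 1 new). Total picks: 4.
(The true minimum cover uses only 3 sets, so greedy is not optimal here.)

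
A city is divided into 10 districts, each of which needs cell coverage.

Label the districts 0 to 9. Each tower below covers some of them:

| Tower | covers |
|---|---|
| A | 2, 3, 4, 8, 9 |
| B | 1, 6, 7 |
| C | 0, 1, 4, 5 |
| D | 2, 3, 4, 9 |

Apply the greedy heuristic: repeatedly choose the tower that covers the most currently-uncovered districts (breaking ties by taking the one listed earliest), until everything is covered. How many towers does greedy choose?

Greedy: pick A (covers 5 new) → pick B (covers 3 new) → pick C (covers 2 new). Total picks: 3.

3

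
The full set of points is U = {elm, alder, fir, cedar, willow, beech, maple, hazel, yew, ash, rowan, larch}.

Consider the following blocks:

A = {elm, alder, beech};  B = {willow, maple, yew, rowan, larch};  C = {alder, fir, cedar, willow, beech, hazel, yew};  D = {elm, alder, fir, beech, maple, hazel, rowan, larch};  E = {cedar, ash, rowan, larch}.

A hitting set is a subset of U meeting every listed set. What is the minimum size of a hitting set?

H = {beech, larch} meets every block (each contains at least one member of H), and |H| = 2.
The blocks A, E are pairwise disjoint, so any hitting set needs a separate point for each — at least 2. Hence 2 is optimal.

2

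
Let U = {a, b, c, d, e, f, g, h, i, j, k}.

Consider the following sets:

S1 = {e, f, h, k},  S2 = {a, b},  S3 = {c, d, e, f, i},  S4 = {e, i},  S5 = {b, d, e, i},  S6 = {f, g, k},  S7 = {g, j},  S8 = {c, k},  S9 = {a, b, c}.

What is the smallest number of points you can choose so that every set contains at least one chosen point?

The 4 points {a, c, e, g} hit every set.
The sets S2, S4, S7, S8 are pairwise disjoint, so any hitting set needs a separate point for each — at least 4. Hence 4 is optimal.

4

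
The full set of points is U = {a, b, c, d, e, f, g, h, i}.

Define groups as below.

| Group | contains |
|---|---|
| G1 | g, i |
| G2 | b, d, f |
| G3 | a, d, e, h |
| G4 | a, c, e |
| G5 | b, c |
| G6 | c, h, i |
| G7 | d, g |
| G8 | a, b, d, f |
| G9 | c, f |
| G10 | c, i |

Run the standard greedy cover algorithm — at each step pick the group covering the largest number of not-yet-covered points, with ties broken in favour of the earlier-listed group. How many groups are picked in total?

Greedy: pick G3 (covers 4 new) → pick G1 (covers 2 new) → pick G2 (covers 2 new) → pick G4 (covers 1 new). Total picks: 4.

4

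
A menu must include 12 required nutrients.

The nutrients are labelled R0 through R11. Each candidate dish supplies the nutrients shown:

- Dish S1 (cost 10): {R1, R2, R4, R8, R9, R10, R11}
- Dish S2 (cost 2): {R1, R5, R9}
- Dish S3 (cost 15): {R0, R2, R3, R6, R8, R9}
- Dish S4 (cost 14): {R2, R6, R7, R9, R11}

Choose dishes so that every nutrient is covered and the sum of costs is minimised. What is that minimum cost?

41

S1, S2, S3, S4 together cover every nutrient (S1 ∪ S2 ∪ S3 ∪ S4 = {R0, R1, R2, R3, R4, R5, R6, R7, R8, R9, R10, R11}); total cost 10 + 2 + 15 + 14 = 41.
No covering selection has total cost below 41.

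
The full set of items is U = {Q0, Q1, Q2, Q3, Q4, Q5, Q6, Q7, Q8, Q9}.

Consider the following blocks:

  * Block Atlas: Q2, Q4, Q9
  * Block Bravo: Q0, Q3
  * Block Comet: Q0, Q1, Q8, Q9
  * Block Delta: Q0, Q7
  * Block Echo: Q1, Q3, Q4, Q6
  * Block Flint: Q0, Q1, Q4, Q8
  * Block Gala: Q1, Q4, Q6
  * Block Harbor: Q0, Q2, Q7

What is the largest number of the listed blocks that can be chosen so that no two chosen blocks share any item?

Gala, Harbor are pairwise disjoint (Gala={Q1,Q4,Q6}; Harbor={Q0,Q2,Q7}).
Every remaining block overlaps one of these, and no 3 of the listed blocks are pairwise disjoint, so 2 is the maximum.

2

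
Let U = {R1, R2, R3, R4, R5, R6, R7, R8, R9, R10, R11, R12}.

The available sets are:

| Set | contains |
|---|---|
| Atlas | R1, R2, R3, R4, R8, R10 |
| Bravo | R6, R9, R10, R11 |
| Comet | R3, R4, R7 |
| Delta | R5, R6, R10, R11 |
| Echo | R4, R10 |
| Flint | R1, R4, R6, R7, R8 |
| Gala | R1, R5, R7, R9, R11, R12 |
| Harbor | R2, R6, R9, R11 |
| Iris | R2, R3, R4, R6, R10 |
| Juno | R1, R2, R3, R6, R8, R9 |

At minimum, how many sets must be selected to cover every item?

3

Atlas and Delta and Gala together: Atlas ∪ Delta ∪ Gala = {R1, R2, R3, R4, R5, R6, R7, R8, R9, R10, R11, R12} — every item is covered.
Only Gala contains R12, so Gala is forced; the remaining 6 items need at least 2 more sets (each remaining set adds at most 5) — so at least 3 sets are needed, and 3 is optimal.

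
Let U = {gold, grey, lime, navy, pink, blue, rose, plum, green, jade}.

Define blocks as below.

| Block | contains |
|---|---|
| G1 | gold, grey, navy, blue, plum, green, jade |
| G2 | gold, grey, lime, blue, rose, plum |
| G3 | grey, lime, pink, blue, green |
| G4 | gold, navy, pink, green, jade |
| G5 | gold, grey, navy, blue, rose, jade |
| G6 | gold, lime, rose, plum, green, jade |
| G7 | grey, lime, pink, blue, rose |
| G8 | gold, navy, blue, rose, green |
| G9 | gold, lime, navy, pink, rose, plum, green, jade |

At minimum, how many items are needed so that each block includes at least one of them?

Take H = {grey, green}. Each listed block contains at least one of these, so H is a hitting set of size 2.
No single item lies in every block, so at least 2 are needed and 2 is optimal.

2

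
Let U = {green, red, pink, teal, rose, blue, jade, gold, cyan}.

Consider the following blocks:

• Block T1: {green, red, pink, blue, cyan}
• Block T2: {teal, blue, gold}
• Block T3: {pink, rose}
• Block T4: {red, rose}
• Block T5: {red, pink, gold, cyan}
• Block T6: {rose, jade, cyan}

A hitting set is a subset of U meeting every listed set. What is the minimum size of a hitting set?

3

The 3 elements {red, teal, rose} hit every block.
No choice of 2 elements meets every block, so 3 is the minimum.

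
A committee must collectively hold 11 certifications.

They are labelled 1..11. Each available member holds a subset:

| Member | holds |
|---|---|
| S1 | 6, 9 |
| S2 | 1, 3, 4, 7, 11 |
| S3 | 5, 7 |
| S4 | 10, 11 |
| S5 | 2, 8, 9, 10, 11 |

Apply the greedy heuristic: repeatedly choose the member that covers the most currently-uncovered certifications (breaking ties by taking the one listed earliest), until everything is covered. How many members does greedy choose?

4

Greedy: pick S2 (covers 5 new) → pick S5 (covers 4 new) → pick S1 (covers 1 new) → pick S3 (covers 1 new). Total picks: 4.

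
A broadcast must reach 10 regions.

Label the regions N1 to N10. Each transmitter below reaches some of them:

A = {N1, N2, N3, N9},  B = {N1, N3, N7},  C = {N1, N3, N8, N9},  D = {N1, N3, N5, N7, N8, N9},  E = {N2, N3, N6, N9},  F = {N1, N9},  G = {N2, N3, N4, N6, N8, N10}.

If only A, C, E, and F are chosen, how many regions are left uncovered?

Union of A, C, E, F = {N1, N2, N3, N6, N8, N9}.
Not covered: N4, N5, N7, N10 — 4 regions.

4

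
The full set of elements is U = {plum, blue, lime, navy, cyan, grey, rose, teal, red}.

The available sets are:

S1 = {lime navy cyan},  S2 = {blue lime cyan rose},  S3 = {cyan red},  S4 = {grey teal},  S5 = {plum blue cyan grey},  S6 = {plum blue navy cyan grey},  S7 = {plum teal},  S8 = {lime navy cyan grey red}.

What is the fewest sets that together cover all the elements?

S2, S7, and S8 cover everything between them: the union {plum, blue, lime, navy, cyan, grey, rose, teal, red} is all of U.
Only S2 contains rose, so S2 is forced; the remaining 5 elements need at least 2 more sets (each remaining set adds at most 3) — so at least 3 sets are needed, and 3 is optimal.

3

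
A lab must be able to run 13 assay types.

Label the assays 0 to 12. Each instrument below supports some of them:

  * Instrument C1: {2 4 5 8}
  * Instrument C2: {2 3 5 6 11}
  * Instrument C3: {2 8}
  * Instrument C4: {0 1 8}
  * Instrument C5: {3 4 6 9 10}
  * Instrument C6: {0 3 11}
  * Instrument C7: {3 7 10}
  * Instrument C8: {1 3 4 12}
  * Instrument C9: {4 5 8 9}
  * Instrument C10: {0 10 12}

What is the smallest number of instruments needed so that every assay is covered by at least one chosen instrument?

Take {C2, C4, C5, C7, C8}. Their union is {0, 1, 2, 3, 4, 5, 6, 7, 8, 9, 10, 11, 12}, which is all 13 assays.
No 4 of the 10 instruments cover everything (all 210 combinations miss at least one assay), so 5 is optimal.

5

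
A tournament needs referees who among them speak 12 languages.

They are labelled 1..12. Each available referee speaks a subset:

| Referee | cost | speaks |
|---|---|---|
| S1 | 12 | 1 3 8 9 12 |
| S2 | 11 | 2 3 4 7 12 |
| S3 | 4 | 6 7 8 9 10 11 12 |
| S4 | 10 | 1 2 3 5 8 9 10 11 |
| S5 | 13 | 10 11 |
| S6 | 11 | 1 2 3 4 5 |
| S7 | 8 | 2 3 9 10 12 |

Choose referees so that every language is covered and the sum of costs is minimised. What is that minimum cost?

S3, S6 together cover every language (S3 ∪ S6 = {1, 2, 3, 4, 5, 6, 7, 8, 9, 10, 11, 12}); total cost 4 + 11 = 15.
No covering selection has total cost below 15.

15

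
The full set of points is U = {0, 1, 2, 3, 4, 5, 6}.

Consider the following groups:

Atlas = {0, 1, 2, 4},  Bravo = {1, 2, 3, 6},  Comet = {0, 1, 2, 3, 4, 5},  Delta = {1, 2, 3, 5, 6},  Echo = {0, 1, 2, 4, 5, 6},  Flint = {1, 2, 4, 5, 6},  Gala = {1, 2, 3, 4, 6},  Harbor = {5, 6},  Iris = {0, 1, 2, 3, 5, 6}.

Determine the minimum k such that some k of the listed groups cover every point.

2

Flint and Iris cover everything between them: the union {0, 1, 2, 3, 4, 5, 6} is all of U.
No single group has all 7 points (the largest, Comet, has 6), so 2 is optimal.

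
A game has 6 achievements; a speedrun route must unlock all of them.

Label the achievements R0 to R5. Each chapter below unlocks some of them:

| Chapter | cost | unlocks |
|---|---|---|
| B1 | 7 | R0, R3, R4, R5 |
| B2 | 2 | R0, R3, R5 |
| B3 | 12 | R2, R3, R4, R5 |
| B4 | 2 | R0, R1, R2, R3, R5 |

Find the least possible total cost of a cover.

B1, B4 together cover every achievement (B1 ∪ B4 = {R0, R1, R2, R3, R4, R5}); total cost 7 + 2 = 9.
No covering selection has total cost below 9.

9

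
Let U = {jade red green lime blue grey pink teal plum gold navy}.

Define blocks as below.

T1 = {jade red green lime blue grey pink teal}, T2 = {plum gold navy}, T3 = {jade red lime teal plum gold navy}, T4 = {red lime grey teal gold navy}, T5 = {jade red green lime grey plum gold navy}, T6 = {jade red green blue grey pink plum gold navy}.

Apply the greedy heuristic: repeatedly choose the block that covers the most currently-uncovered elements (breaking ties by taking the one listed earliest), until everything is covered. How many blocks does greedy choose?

2

Greedy: pick T6 (covers 9 new) → pick T1 (covers 2 new). Total picks: 2.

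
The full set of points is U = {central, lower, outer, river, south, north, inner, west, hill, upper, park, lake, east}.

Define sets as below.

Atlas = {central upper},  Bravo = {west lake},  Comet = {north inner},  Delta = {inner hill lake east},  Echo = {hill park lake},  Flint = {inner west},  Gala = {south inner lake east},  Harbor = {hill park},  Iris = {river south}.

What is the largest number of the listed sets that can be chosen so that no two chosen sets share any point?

5

Atlas, Bravo, Comet, Harbor, Iris are pairwise disjoint (Atlas={central,upper}; Bravo={west,lake}; Comet={north,inner}; Harbor={hill,park}; Iris={river,south}).
Every remaining set overlaps one of these, and no 6 of the listed sets are pairwise disjoint, so 5 is the maximum.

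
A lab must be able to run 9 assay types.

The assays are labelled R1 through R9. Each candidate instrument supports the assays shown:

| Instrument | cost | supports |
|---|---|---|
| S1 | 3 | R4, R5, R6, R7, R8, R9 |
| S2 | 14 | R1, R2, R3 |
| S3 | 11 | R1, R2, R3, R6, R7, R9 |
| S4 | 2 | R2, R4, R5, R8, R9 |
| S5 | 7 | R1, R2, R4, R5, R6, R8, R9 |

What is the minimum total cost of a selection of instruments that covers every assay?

13

S3, S4 together cover every assay (S3 ∪ S4 = {R1, R2, R3, R4, R5, R6, R7, R8, R9}); total cost 11 + 2 = 13.
The greedy pick S4, S1, S3 costs 16; no covering selection beats 13.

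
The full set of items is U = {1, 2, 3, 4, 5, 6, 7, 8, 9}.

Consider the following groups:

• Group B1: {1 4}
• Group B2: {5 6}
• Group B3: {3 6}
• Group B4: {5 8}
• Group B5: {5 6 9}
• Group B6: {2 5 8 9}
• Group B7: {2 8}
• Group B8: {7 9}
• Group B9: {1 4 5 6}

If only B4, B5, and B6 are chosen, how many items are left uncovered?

Union of B4, B5, B6 = {2, 5, 6, 8, 9}.
Not covered: 1, 3, 4, 7 — 4 items.

4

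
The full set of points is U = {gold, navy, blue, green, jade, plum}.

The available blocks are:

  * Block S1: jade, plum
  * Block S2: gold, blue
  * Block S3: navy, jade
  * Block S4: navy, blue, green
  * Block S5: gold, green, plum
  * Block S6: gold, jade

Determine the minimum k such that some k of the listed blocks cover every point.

Take {S2, S3, S5}. Their union is {gold, navy, blue, green, jade, plum}, which is all 6 points.
No 2 of the 6 blocks cover everything (all 15 combinations miss at least one point), so 3 is optimal.

3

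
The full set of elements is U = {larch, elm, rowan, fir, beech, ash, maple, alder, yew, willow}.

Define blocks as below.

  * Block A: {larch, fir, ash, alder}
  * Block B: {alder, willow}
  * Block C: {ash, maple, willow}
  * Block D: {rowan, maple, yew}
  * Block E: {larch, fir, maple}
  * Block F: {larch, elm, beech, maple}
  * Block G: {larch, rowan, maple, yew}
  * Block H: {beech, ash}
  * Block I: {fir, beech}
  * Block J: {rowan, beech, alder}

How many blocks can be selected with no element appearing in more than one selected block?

B, G, I are pairwise disjoint (B={alder,willow}; G={larch,rowan,maple,yew}; I={fir,beech}).
Every remaining block overlaps one of these, and no 4 of the listed blocks are pairwise disjoint, so 3 is the maximum.

3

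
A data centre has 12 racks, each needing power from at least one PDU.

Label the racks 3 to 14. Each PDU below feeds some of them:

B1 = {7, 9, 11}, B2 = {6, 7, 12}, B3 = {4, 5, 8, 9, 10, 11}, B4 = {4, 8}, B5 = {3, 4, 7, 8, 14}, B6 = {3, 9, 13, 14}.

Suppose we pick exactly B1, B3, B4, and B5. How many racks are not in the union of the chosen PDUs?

3

Union of B1, B3, B4, B5 = {3, 4, 5, 7, 8, 9, 10, 11, 14}.
Not covered: 6, 12, 13 — 3 racks.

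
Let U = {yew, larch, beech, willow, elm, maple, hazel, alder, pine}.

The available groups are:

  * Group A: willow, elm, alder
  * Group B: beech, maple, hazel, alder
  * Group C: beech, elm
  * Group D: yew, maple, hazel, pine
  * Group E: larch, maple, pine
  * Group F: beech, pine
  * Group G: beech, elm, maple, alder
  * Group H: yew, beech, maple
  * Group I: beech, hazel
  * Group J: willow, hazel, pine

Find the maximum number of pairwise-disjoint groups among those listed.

A, E, I are pairwise disjoint (A={willow,elm,alder}; E={larch,maple,pine}; I={beech,hazel}).
Every remaining group overlaps one of these, and no 4 of the listed groups are pairwise disjoint, so 3 is the maximum.

3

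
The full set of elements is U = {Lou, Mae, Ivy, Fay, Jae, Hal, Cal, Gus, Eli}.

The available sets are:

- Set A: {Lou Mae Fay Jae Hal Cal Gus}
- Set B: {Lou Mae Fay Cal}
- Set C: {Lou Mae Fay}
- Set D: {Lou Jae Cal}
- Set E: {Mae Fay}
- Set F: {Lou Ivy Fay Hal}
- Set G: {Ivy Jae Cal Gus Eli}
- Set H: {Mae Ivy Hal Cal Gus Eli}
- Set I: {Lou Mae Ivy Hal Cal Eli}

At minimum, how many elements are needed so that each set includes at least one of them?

2

T = {Fay, Cal} meets every set (each contains at least one member of T), and |T| = 2.
The sets D, E are pairwise disjoint, so any hitting set needs a separate element for each — at least 2. Hence 2 is optimal.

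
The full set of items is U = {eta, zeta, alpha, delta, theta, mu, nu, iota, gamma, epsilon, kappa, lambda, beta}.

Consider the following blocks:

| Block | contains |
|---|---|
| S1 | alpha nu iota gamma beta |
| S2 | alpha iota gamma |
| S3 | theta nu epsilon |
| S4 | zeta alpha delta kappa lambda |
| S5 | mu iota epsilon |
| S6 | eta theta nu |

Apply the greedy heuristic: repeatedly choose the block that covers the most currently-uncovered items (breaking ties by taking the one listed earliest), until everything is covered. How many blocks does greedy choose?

Greedy: pick S1 (covers 5 new) → pick S4 (covers 4 new) → pick S3 (covers 2 new) → pick S5 (covers 1 new) → pick S6 (covers 1 new). Total picks: 5.
(The true minimum cover uses only 4 blocks, so greedy is not optimal here.)

5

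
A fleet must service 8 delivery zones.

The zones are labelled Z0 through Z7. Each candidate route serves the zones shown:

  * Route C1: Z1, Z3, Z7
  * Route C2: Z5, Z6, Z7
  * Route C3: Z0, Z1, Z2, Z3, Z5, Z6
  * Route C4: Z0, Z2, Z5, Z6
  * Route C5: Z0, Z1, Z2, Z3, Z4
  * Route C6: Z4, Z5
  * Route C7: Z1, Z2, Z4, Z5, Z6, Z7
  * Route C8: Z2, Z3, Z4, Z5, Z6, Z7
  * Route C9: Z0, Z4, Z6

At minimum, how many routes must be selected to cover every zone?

Take {C3, C8}. Their union is {Z0, Z1, Z2, Z3, Z4, Z5, Z6, Z7}, which is all 8 zones.
No single route has all 8 zones (the largest, C3, has 6), so 2 is optimal.

2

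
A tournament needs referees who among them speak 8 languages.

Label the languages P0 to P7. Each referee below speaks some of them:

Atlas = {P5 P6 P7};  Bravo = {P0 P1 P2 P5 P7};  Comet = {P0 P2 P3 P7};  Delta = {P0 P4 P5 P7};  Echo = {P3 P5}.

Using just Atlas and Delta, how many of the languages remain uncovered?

3

Union of Atlas, Delta = {P0, P4, P5, P6, P7}.
Not covered: P1, P2, P3 — 3 languages.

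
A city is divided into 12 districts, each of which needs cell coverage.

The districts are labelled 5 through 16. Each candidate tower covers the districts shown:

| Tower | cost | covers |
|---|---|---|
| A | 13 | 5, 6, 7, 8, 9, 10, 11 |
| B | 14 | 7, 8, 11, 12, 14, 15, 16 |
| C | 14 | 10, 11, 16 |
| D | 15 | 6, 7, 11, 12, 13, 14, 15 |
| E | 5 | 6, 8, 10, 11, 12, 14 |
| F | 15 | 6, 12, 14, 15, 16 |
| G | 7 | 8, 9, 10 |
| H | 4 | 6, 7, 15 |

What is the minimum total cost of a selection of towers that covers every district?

A, B, D together cover every district (A ∪ B ∪ D = {5, 6, 7, 8, 9, 10, 11, 12, 13, 14, 15, 16}); total cost 13 + 14 + 15 = 42.
The greedy pick E, H, A, B, D costs 51; no covering selection beats 42.

42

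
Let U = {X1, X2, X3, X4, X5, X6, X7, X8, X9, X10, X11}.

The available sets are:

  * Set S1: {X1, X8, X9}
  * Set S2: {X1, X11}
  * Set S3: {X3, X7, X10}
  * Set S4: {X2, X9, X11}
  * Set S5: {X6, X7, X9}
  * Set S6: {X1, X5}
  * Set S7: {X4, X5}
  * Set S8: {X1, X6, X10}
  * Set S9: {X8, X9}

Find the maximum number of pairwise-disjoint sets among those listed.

4

S2, S3, S7, S9 are pairwise disjoint (S2={X1,X11}; S3={X3,X7,X10}; S7={X4,X5}; S9={X8,X9}).
Every remaining set overlaps one of these, and no 5 of the listed sets are pairwise disjoint, so 4 is the maximum.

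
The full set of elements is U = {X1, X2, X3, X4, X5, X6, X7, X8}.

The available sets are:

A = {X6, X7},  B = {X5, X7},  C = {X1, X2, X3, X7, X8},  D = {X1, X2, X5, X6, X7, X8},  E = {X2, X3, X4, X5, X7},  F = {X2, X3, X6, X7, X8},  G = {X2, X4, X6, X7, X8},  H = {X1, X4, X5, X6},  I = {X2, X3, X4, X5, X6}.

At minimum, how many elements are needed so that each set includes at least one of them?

Take T = {X5, X7}. Each listed set contains at least one of these, so T is a hitting set of size 2.
No single element lies in every set, so at least 2 are needed and 2 is optimal.

2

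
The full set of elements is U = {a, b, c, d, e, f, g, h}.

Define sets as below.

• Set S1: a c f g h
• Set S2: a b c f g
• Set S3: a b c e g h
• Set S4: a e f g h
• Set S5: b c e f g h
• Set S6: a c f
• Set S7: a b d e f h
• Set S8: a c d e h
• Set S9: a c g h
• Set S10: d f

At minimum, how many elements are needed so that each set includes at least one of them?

2

T = {f, h} meets every set (each contains at least one member of T), and |T| = 2.
The sets S9, S10 are pairwise disjoint, so any hitting set needs a separate element for each — at least 2. Hence 2 is optimal.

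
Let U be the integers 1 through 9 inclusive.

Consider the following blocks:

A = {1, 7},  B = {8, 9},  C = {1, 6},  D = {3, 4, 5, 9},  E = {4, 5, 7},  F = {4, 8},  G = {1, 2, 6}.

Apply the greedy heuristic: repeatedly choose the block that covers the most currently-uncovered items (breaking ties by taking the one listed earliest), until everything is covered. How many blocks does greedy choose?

Greedy: pick D (covers 4 new) → pick G (covers 3 new) → pick A (covers 1 new) → pick B (covers 1 new). Total picks: 4.

4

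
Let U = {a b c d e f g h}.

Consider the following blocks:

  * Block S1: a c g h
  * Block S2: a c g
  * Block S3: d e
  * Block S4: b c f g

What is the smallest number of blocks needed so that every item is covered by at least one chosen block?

Take {S1, S3, S4}. Their union is {a, b, c, d, e, f, g, h}, which is all 8 items.
Only S4 contains b, so S4 is forced; the remaining 4 items need at least 2 more blocks (each remaining block adds at most 2) — so at least 3 blocks are needed, and 3 is optimal.

3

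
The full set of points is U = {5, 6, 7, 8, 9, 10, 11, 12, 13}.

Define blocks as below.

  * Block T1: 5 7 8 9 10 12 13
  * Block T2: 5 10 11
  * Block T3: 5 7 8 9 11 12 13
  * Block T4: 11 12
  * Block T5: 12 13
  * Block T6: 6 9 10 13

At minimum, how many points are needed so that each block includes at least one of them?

Take H = {11, 13}. Each listed block contains at least one of these, so H is a hitting set of size 2.
The blocks T2, T5 are pairwise disjoint, so any hitting set needs a separate point for each — at least 2. Hence 2 is optimal.

2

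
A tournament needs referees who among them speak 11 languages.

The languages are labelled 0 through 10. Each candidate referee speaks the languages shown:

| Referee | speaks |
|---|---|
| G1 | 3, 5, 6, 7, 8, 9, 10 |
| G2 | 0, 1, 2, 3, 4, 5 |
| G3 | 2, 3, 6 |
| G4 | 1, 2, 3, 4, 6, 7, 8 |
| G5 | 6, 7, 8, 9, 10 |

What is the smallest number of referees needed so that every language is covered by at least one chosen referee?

2

Take {G1, G2}. Their union is {0, 1, 2, 3, 4, 5, 6, 7, 8, 9, 10}, which is all 11 languages.
No single referee has all 11 languages (the largest, G1, has 7), so 2 is optimal.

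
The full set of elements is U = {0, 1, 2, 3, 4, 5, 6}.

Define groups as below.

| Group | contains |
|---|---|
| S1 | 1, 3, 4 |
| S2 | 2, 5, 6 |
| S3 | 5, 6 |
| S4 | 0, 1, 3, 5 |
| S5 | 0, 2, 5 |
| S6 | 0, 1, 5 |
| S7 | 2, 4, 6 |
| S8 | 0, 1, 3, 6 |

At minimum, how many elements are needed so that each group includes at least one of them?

H = {3, 5, 6} meets every group (each contains at least one member of H), and |H| = 3.
No choice of 2 elements meets every group, so 3 is the minimum.

3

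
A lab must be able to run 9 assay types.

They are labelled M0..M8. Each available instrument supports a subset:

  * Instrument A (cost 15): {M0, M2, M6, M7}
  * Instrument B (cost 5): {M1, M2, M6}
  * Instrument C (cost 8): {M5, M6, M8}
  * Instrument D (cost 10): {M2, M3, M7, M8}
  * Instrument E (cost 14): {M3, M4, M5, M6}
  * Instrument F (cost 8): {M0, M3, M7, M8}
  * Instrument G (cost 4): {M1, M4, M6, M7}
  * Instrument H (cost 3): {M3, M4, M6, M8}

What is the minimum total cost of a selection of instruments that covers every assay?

B, C, F, H together cover every assay (B ∪ C ∪ F ∪ H = {M0, M1, M2, M3, M4, M5, M6, M7, M8}); total cost 5 + 8 + 8 + 3 = 24.
The greedy pick H, G, B, C, F costs 28; no covering selection beats 24.

24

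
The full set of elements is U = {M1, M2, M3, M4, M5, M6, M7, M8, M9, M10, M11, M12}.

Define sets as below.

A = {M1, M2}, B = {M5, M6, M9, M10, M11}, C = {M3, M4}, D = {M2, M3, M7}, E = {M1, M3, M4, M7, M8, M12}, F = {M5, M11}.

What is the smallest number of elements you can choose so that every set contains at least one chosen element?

3

Take H = {M2, M3, M5}. Each listed set contains at least one of these, so H is a hitting set of size 3.
The sets A, B, C are pairwise disjoint, so any hitting set needs a separate element for each — at least 3. Hence 3 is optimal.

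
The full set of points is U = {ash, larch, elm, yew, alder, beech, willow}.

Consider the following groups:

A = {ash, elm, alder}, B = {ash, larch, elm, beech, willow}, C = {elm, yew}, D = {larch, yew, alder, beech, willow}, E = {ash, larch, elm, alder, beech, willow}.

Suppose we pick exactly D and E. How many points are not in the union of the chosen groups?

0

Union of D, E = {ash, larch, elm, yew, alder, beech, willow} — that's every point, so 0 are uncovered.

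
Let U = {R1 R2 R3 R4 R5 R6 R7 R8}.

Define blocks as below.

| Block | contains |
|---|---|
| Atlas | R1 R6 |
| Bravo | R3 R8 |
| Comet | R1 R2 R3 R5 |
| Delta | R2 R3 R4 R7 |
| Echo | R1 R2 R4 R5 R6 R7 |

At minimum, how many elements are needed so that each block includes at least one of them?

2

Take H = {R1, R3}. Each listed block contains at least one of these, so H is a hitting set of size 2.
The blocks Atlas, Bravo are pairwise disjoint, so any hitting set needs a separate element for each — at least 2. Hence 2 is optimal.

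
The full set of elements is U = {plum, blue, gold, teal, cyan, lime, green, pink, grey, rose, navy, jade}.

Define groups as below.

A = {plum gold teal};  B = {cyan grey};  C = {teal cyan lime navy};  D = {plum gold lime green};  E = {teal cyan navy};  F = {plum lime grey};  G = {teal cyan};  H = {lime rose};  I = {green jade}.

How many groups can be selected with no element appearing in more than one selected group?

4

A, B, H, I are pairwise disjoint (A={plum,gold,teal}; B={cyan,grey}; H={lime,rose}; I={green,jade}).
Every remaining group overlaps one of these, and no 5 of the listed groups are pairwise disjoint, so 4 is the maximum.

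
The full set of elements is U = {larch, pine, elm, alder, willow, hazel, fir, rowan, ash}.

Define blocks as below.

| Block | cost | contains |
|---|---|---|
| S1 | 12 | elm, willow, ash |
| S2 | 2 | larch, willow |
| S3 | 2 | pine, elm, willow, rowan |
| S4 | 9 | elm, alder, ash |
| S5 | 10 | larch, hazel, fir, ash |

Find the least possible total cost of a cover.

S3, S4, S5 together cover every element (S3 ∪ S4 ∪ S5 = {larch, pine, elm, alder, willow, hazel, fir, rowan, ash}); total cost 2 + 9 + 10 = 21.
The greedy pick S3, S2, S5, S4 costs 23; no covering selection beats 21.

21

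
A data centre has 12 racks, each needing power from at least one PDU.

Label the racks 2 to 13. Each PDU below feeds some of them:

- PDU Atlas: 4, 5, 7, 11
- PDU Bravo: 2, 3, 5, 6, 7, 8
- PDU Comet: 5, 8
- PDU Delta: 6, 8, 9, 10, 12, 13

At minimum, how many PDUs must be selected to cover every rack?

3

Take {Atlas, Bravo, Delta}. Their union is {2, 3, 4, 5, 6, 7, 8, 9, 10, 11, 12, 13}, which is all 12 racks.
Only Bravo contains 2, so Bravo is forced; the remaining 6 racks need at least 2 more PDUs (each remaining PDU adds at most 4) — so at least 3 PDUs are needed, and 3 is optimal.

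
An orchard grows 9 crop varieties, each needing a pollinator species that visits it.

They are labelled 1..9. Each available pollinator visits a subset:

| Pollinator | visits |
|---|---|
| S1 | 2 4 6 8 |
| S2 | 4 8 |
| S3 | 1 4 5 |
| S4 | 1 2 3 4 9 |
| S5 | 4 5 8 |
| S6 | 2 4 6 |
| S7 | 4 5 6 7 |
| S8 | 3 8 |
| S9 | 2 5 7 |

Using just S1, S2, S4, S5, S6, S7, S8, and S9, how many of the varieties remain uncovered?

Union of S1, S2, S4, S5, S6, S7, S8, S9 = {1, 2, 3, 4, 5, 6, 7, 8, 9} — that's every variety, so 0 are uncovered.

0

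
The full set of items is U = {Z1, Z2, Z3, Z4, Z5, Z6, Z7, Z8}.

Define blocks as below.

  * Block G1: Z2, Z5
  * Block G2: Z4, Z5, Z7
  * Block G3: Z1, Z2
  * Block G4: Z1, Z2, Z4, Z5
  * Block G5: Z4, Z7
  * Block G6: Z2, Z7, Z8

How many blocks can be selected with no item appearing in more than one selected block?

G2, G3 are pairwise disjoint (G2={Z4,Z5,Z7}; G3={Z1,Z2}).
Every remaining block overlaps one of these, and no 3 of the listed blocks are pairwise disjoint, so 2 is the maximum.

2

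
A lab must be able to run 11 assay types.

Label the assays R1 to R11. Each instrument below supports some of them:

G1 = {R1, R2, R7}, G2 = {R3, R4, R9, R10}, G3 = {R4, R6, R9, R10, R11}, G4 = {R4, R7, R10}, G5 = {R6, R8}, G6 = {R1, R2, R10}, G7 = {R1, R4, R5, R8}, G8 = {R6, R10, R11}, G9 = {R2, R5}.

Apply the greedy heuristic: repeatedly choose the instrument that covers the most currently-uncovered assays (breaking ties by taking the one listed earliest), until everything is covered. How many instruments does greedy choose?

Greedy: pick G3 (covers 5 new) → pick G1 (covers 3 new) → pick G7 (covers 2 new) → pick G2 (covers 1 new). Total picks: 4.

4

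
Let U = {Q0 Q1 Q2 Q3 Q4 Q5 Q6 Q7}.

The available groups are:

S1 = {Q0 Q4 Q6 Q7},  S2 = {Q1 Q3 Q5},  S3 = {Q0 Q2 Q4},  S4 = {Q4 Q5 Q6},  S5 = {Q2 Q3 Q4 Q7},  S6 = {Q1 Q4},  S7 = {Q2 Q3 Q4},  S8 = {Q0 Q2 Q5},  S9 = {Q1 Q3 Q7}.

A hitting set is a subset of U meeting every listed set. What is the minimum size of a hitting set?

3

H = {Q2, Q3, Q4} meets every group (each contains at least one member of H), and |H| = 3.
No choice of 2 items meets every group, so 3 is the minimum.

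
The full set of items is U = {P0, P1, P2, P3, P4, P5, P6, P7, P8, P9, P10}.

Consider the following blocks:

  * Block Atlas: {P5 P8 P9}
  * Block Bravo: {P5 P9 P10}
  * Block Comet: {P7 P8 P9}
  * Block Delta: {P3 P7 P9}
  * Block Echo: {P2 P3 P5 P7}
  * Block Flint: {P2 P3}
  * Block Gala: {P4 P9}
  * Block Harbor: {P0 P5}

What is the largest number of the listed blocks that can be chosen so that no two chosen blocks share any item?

3

Comet, Flint, Harbor are pairwise disjoint (Comet={P7,P8,P9}; Flint={P2,P3}; Harbor={P0,P5}).
Every remaining block overlaps one of these, and no 4 of the listed blocks are pairwise disjoint, so 3 is the maximum.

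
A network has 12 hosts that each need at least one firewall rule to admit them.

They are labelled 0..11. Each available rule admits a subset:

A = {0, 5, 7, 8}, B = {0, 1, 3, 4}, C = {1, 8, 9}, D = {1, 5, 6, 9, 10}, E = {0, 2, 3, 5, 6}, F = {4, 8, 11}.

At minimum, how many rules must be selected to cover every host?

4

Take {A, D, E, F}. Their union is {0, 1, 2, 3, 4, 5, 6, 7, 8, 9, 10, 11}, which is all 12 hosts.
Only E contains 2, so E is forced; the remaining 7 hosts need at least 3 more rules (each remaining rule adds at most 3) — so at least 4 rules are needed, and 4 is optimal.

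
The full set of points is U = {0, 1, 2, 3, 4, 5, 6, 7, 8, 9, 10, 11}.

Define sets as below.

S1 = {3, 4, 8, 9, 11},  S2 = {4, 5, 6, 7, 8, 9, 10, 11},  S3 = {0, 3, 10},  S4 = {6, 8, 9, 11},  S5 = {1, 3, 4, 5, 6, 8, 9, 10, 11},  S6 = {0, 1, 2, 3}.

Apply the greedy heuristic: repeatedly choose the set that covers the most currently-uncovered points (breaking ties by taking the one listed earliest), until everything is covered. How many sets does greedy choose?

Greedy: pick S5 (covers 9 new) → pick S6 (covers 2 new) → pick S2 (covers 1 new). Total picks: 3.
(The true minimum cover uses only 2 sets, so greedy is not optimal here.)

3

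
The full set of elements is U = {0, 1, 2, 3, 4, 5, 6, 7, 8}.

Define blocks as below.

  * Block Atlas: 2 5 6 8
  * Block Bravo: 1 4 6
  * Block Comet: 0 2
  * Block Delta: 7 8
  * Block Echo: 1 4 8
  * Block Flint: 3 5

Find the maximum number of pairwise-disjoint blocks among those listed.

4

Bravo, Comet, Delta, Flint are pairwise disjoint (Bravo={1,4,6}; Comet={0,2}; Delta={7,8}; Flint={3,5}).
Every remaining block overlaps one of these, and no 5 of the listed blocks are pairwise disjoint, so 4 is the maximum.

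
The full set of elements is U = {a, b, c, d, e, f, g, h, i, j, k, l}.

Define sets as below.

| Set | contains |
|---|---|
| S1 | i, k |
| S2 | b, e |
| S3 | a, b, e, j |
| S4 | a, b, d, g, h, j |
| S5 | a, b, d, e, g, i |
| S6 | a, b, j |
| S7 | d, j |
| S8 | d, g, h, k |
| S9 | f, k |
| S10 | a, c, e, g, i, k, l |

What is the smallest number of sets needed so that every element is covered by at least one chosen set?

3

Take {S4, S9, S10}. Their union is {a, b, c, d, e, f, g, h, i, j, k, l}, which is all 12 elements.
Only S10 contains c, so S10 is forced; the remaining 5 elements need at least 2 more sets (each remaining set adds at most 4) — so at least 3 sets are needed, and 3 is optimal.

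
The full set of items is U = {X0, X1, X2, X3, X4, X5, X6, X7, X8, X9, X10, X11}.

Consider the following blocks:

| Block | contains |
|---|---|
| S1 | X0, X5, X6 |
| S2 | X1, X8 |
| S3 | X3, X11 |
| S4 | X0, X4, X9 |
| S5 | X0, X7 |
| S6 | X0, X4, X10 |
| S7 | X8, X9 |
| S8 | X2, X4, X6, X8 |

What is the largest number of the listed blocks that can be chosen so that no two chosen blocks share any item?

S1, S3, S7 are pairwise disjoint (S1={X0,X5,X6}; S3={X3,X11}; S7={X8,X9}).
Every remaining block overlaps one of these, and no 4 of the listed blocks are pairwise disjoint, so 3 is the maximum.

3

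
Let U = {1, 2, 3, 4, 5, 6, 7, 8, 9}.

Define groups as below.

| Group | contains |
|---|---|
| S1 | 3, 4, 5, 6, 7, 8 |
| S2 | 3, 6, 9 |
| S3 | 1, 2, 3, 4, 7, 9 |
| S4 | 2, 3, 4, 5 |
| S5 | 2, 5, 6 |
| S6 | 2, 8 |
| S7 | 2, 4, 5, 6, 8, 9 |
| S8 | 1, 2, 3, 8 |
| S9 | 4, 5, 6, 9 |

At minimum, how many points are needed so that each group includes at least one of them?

2

Take H = {2, 6}. Each listed group contains at least one of these, so H is a hitting set of size 2.
The groups S2, S6 are pairwise disjoint, so any hitting set needs a separate point for each — at least 2. Hence 2 is optimal.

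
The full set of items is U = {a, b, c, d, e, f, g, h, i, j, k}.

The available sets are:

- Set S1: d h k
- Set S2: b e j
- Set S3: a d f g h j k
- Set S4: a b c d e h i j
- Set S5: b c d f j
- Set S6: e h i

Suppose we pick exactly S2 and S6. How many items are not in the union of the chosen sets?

6

Union of S2, S6 = {b, e, h, i, j}.
Not covered: a, c, d, f, g, k — 6 items.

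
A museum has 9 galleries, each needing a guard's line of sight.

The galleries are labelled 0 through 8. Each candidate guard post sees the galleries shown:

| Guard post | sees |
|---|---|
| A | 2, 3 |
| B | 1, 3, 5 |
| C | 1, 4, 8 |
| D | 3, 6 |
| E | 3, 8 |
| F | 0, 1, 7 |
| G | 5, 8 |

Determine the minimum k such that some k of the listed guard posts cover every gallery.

5

A and B and C and D and F together: A ∪ B ∪ C ∪ D ∪ F = {0, 1, 2, 3, 4, 5, 6, 7, 8} — every gallery is covered.
No 4 of the 7 guard posts cover everything (all 35 combinations miss at least one gallery), so 5 is optimal.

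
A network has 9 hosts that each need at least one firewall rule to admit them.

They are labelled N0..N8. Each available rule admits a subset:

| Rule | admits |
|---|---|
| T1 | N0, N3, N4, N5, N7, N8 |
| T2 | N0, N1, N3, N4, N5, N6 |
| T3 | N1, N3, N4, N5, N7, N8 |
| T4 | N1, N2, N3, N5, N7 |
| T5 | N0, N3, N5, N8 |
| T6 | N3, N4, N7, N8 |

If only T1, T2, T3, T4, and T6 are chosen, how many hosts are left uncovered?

0

Union of T1, T2, T3, T4, T6 = {N0, N1, N2, N3, N4, N5, N6, N7, N8} — that's every host, so 0 are uncovered.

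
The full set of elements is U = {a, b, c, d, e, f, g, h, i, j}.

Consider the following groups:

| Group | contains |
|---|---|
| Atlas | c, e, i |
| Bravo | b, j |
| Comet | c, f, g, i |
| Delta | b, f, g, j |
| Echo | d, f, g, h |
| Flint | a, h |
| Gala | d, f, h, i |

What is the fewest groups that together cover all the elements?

4

Atlas and Delta and Echo and Flint together: Atlas ∪ Delta ∪ Echo ∪ Flint = {a, b, c, d, e, f, g, h, i, j} — every element is covered.
No 3 of the 7 groups cover everything (all 35 combinations miss at least one element), so 4 is optimal.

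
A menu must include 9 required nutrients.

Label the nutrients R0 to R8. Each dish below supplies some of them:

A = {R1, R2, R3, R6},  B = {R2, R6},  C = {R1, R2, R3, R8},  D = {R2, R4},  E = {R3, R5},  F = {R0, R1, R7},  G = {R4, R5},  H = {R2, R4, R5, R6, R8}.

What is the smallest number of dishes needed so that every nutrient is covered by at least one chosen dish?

3

C and F and H together: C ∪ F ∪ H = {R0, R1, R2, R3, R4, R5, R6, R7, R8} — every nutrient is covered.
Only F contains R0, so F is forced; the remaining 6 nutrients need at least 2 more dishes (each remaining dish adds at most 5) — so at least 3 dishes are needed, and 3 is optimal.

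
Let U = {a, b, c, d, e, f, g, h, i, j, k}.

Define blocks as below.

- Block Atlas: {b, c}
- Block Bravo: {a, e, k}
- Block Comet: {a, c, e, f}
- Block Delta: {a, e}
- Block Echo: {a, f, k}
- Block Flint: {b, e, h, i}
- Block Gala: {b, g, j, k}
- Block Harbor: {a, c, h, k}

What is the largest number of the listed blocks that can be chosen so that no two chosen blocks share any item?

Atlas, Delta are pairwise disjoint (Atlas={b,c}; Delta={a,e}).
Every remaining block overlaps one of these, and no 3 of the listed blocks are pairwise disjoint, so 2 is the maximum.

2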